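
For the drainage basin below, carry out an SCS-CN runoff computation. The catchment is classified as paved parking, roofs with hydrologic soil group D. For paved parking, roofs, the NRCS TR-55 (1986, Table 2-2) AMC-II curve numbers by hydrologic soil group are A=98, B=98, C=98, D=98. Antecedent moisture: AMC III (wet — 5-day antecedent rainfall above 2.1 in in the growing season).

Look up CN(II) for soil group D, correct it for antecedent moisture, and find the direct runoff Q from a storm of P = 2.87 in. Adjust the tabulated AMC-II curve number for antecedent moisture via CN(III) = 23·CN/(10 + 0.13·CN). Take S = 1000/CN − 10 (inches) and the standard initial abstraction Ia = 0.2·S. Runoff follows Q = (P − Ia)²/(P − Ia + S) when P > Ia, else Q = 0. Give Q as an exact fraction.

Q = 103329459601/37354302300 in ≈ 2.766 in

NRCS table: paved parking, roofs, soil group D → CN(II) = 98
Adjust CN=98 to AMC III: 23·98/(10 + 0.13·98) → 2254 ÷ (1137/50) = 112700/1137 ≈ 99.120
Max retention: S = 1000/(112700/1137) − 10 = 100/1127 in (≈ 0.089 in)
Ia = 0.2·(100/1127) = 20/1127 in ≈ 0.018 in
P − Ia = 2.870 − 0.018 = 321449/112700 ≈ 2.852 in (> 0, runoff occurs)
Runoff Q = (P−Ia)²/(P−Ia+S) = (2.852)²/(2.852+0.089) = 103329459601/37354302300 ≈ 2.766 in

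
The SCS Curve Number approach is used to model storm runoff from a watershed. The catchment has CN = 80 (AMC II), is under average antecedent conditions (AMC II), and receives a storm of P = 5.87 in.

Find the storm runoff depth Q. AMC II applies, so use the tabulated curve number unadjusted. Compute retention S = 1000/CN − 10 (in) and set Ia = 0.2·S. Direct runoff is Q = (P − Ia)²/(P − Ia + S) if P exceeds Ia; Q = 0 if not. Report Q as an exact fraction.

Q = 288369/78700 in ≈ 3.664 in

Average conditions: CN = 80 (no AMC adjustment).
S = 1000/80 − 10 = 5/2 in ≈ 2.500 in
Ia = 0.2·(5/2) = 1/2 in ≈ 0.500 in
Since P=5.870 > Ia=0.500: effective rainfall P−Ia = 537/100 in
Q: (537/100)² ÷ (787/100) = 288369/78700 in (≈ 3.664 in)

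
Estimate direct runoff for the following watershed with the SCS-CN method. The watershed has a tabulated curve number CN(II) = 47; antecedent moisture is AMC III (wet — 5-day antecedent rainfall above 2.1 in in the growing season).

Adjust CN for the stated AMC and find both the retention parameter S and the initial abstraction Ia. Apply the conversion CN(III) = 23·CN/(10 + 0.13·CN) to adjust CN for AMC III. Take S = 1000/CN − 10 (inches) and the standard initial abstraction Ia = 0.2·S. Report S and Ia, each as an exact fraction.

S = 5300/1081 in ≈ 4.903 in; Ia = 1060/1081 in ≈ 0.981 in

Adjust CN=47 to AMC III: 23·47/(10 + 0.13·47) → 1081 ÷ (1611/100) = 108100/1611 ≈ 67.101
Retention S: 1000/CN − 10 with CN=67.101 → S = 5300/1081 ≈ 4.903 in
Initial abstraction Ia = S/5 = (5300/1081)/5 = 1060/1081 ≈ 0.981 in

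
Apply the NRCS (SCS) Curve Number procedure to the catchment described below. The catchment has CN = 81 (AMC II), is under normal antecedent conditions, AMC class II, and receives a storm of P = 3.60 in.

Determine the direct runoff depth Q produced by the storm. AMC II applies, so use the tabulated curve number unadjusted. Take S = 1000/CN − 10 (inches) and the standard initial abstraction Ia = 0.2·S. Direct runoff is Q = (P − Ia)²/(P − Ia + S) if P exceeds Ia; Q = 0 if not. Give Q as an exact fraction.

Q = 803912/449145 in ≈ 1.790 in

Average conditions: CN = 81 (no AMC adjustment).
Max retention: S = 1000/81 − 10 = 190/81 in (≈ 2.346 in)
Initial abstraction Ia = S/5 = (190/81)/5 = 38/81 ≈ 0.469 in
Since P=3.600 > Ia=0.469: effective rainfall P−Ia = 1268/405 in
Q = (1268/405)²/((1268/405) + 190/81) = (1607824/164025)/(2218/405) = 803912/449145 in ≈ 1.790 in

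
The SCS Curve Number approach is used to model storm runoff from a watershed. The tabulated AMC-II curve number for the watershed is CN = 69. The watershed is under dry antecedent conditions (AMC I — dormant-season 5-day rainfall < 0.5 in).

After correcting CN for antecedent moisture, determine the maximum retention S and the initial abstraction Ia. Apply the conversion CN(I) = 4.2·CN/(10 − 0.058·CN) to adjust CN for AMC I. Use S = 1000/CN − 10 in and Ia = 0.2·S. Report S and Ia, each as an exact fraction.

Adjust CN=69 to AMC I: 4.2·69/(10 − 0.058·69) → (1449/5) ÷ (2999/500) = 144900/2999 ≈ 48.316
S = 1000/(144900/2999) − 10 = 15500/1449 in ≈ 10.697 in
Initial abstraction Ia = S/5 = (15500/1449)/5 = 3100/1449 ≈ 2.139 in

S = 15500/1449 in ≈ 10.697 in; Ia = 3100/1449 in ≈ 2.139 in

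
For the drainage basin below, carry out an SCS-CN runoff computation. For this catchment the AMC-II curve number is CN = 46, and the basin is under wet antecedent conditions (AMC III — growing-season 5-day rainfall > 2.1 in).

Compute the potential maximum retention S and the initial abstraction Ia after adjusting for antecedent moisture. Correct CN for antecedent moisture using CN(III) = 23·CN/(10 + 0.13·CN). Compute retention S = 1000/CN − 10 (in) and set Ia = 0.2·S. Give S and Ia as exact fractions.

Adjust CN=46 to AMC III: 23·46/(10 + 0.13·46) → 1058 ÷ (799/50) = 52900/799 ≈ 66.208
Max retention: S = 1000/(52900/799) − 10 = 2700/529 in (≈ 5.104 in)
Initial abstraction Ia = S/5 = (2700/529)/5 = 540/529 ≈ 1.021 in

S = 2700/529 in ≈ 5.104 in; Ia = 540/529 in ≈ 1.021 in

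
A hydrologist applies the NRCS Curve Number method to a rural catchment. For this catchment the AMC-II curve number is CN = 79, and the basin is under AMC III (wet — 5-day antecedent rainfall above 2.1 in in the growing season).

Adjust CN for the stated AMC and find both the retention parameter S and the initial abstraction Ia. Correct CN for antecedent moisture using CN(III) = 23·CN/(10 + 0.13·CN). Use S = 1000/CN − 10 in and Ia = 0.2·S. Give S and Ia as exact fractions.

S = 2100/1817 in ≈ 1.156 in; Ia = 420/1817 in ≈ 0.231 in

CN(III) from CN(II)=79: (23·79)/(10 + 0.13·79) = 181700/2027 ≈ 89.640
S = 1000/(181700/2027) − 10 = 2100/1817 in ≈ 1.156 in
Ia = 0.2·(2100/1817) = 420/1817 in ≈ 0.231 in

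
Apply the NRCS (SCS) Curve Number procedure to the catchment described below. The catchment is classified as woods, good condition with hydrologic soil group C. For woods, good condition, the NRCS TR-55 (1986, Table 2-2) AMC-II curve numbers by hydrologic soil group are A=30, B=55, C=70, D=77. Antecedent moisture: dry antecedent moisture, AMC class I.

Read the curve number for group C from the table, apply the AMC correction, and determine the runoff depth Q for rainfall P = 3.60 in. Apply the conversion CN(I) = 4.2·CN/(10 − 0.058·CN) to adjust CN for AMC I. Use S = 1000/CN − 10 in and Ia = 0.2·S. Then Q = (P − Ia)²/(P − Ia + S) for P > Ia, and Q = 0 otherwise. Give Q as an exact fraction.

Q = 72962/353045 in ≈ 0.207 in

NRCS table: woods, good condition, soil group C → CN(II) = 70
Adjust CN=70 to AMC I: 4.2·70/(10 − 0.058·70) → 294 ÷ (297/50) = 4900/99 ≈ 49.495
S = 1000/(4900/99) − 10 = 500/49 in ≈ 10.204 in
Initial abstraction Ia = S/5 = (500/49)/5 = 100/49 ≈ 2.041 in
P − Ia = 3.600 − 2.041 = 382/245 ≈ 1.559 in (> 0, runoff occurs)
Q: (382/245)² ÷ (2882/245) = 72962/353045 in (≈ 0.207 in)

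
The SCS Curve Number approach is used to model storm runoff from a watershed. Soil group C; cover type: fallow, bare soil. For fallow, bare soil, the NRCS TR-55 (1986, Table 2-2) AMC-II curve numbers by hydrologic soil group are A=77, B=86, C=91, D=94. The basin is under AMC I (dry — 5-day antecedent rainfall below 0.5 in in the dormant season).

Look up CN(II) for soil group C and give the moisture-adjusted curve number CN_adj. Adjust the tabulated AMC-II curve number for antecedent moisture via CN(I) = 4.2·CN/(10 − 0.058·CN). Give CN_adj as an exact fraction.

CN_adj = 63700/787 ≈ 80.940

NRCS table: fallow, bare soil, soil group C → CN(II) = 91
Adjust CN=91 to AMC I: 4.2·91/(10 − 0.058·91) → (1911/5) ÷ (2361/500) = 63700/787 ≈ 80.940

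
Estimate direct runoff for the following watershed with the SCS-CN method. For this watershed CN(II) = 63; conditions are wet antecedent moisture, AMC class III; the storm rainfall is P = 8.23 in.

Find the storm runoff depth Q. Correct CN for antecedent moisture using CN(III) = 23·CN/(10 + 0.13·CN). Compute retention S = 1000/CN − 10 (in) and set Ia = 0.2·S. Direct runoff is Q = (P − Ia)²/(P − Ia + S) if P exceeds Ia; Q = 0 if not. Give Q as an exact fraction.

CN(III) from CN(II)=63: (23·63)/(10 + 0.13·63) = 144900/1819 ≈ 79.659
Retention S: 1000/CN − 10 with CN=79.659 → S = 3700/1449 ≈ 2.553 in
Ia = 0.2·(3700/1449) = 740/1449 in ≈ 0.511 in
Excess rainfall: 8.230 − 0.511 = 7.719 in; P > Ia so Q > 0
Q: (1118527/144900)² ÷ (1488527/144900) = 1251102649729/215687562300 in (≈ 5.801 in)

Q = 1251102649729/215687562300 in ≈ 5.801 in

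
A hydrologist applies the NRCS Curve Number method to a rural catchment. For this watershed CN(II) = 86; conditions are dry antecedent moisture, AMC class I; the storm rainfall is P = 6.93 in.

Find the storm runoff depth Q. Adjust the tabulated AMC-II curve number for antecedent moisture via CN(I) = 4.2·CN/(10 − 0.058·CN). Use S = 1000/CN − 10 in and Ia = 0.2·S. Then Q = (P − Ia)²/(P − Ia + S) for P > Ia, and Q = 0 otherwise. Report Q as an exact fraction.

Adjust CN=86 to AMC I: 4.2·86/(10 − 0.058·86) → (1806/5) ÷ (1253/250) = 12900/179 ≈ 72.067
Max retention: S = 1000/(12900/179) − 10 = 500/129 in (≈ 3.876 in)
Ia = 0.2S: 0.2·3.876 = 0.775 in (exactly 100/129)
Excess rainfall: 6.930 − 0.775 = 6.155 in; P > Ia so Q > 0
Runoff Q = (P−Ia)²/(P−Ia+S) = (6.155)²/(6.155+3.876) = 6303883609/1669221300 ≈ 3.777 in

Q = 6303883609/1669221300 in ≈ 3.777 in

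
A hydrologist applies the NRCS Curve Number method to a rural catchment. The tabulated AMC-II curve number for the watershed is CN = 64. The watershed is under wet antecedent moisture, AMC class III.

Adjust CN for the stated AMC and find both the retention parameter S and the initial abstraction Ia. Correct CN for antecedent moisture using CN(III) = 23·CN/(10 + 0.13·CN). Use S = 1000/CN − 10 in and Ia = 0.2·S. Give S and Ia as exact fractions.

Wet (AMC III): CN(III) = 23·64/(10 + 0.13·64) = 1472/(458/25) = 18400/229 ≈ 80.349
S = 1000/(18400/229) − 10 = 225/92 in ≈ 2.446 in
Ia = 0.2·(225/92) = 45/92 in ≈ 0.489 in

S = 225/92 in ≈ 2.446 in; Ia = 45/92 in ≈ 0.489 in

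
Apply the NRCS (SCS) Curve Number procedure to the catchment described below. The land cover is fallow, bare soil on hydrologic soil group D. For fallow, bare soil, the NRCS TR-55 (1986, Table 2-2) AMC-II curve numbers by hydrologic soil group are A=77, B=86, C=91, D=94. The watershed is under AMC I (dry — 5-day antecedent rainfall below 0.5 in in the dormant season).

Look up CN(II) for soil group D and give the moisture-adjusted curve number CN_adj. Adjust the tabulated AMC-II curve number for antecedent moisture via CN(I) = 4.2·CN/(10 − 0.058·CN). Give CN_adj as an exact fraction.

NRCS table: fallow, bare soil, soil group D → CN(II) = 94
CN(I) from CN(II)=94: (4.2·94)/(10 − 0.058·94) = 32900/379 ≈ 86.807

CN_adj = 32900/379 ≈ 86.807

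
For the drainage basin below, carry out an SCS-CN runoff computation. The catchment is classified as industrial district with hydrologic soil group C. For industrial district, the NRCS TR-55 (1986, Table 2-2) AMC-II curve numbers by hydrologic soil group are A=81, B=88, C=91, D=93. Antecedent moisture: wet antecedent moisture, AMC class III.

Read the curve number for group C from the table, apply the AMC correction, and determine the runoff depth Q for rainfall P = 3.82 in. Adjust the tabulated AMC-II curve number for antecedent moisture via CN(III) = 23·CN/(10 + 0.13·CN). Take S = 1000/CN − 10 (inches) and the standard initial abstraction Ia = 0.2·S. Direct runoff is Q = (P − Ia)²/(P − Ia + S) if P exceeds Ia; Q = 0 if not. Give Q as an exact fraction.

NRCS table: industrial district, soil group C → CN(II) = 91
CN(III) from CN(II)=91: (23·91)/(10 + 0.13·91) = 209300/2183 ≈ 95.877
Retention S: 1000/CN − 10 with CN=95.877 → S = 900/2093 ≈ 0.430 in
Ia = 0.2S: 0.2·0.430 = 0.086 in (exactly 180/2093)
Since P=3.820 > Ia=0.086: effective rainfall P−Ia = 390763/104650 in
Runoff Q = (P−Ia)²/(P−Ia+S) = (3.734)²/(3.734+0.430) = 152695722169/45602597950 ≈ 3.348 in

Q = 152695722169/45602597950 in ≈ 3.348 in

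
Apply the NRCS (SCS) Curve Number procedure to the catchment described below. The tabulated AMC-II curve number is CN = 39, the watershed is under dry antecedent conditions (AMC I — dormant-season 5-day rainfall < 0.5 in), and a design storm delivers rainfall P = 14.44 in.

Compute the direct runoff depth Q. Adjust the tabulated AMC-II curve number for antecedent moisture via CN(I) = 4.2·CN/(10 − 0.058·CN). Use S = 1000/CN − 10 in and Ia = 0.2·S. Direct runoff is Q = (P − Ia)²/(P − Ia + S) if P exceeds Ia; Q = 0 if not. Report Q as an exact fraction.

Q = 20494499281/18543368025 in ≈ 1.105 in

Dry (AMC I): CN(I) = 4.2·39/(10 − 0.058·39) = (819/5)/(3869/500) = 81900/3869 ≈ 21.168
Max retention: S = 1000/(81900/3869) − 10 = 30500/819 in (≈ 37.241 in)
Ia = 0.2S: 0.2·37.241 = 7.448 in (exactly 6100/819)
Since P=14.440 > Ia=7.448: effective rainfall P−Ia = 143159/20475 in
Runoff Q = (P−Ia)²/(P−Ia+S) = (6.992)²/(6.992+37.241) = 20494499281/18543368025 ≈ 1.105 in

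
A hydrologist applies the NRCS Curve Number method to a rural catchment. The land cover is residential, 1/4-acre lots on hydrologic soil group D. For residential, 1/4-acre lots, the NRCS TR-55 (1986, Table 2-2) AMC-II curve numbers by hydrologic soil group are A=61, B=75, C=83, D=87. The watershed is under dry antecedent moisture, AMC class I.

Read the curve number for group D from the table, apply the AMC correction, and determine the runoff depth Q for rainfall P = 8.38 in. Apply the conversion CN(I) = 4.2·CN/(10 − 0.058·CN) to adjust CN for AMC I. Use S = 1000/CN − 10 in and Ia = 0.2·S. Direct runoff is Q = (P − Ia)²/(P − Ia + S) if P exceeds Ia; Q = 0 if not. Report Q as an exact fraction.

NRCS table: residential, 1/4-acre lots, soil group D → CN(II) = 87
CN(I) from CN(II)=87: (4.2·87)/(10 − 0.058·87) = 182700/2477 ≈ 73.759
Retention S: 1000/CN − 10 with CN=73.759 → S = 6500/1827 ≈ 3.558 in
Ia = 0.2S: 0.2·3.558 = 0.712 in (exactly 1300/1827)
P − Ia = 8.380 − 0.712 = 700513/91350 ≈ 7.668 in (> 0, runoff occurs)
Q: (700513/91350)² ÷ (1025513/91350) = 490718463169/93680612550 in (≈ 5.238 in)

Q = 490718463169/93680612550 in ≈ 5.238 in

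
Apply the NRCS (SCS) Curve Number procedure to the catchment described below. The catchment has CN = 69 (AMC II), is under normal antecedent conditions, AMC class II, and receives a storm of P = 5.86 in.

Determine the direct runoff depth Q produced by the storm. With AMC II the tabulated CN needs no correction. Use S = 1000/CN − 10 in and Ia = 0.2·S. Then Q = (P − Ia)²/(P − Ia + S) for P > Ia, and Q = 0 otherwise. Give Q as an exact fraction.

AMC II — tabulated CN = 69 applies directly.
S = 1000/69 − 10 = 310/69 in ≈ 4.493 in
Initial abstraction Ia = S/5 = (310/69)/5 = 62/69 ≈ 0.899 in
Since P=5.860 > Ia=0.899: effective rainfall P−Ia = 17117/3450 in
Q = (17117/3450)²/((17117/3450) + 310/69) = (292991689/11902500)/(32617/3450) = 292991689/112528650 in ≈ 2.604 in

Q = 292991689/112528650 in ≈ 2.604 in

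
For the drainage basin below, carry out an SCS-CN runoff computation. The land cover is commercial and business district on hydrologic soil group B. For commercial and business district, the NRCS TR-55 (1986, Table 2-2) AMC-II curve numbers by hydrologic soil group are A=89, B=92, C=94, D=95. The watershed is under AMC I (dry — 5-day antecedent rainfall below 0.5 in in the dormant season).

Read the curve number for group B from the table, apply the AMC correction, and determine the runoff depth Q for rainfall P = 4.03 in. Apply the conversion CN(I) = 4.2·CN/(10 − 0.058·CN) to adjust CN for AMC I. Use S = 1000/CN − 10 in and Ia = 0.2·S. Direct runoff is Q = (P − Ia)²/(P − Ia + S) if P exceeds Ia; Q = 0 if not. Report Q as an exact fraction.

NRCS table: commercial and business district, soil group B → CN(II) = 92
Dry (AMC I): CN(I) = 4.2·92/(10 − 0.058·92) = (1932/5)/(583/125) = 48300/583 ≈ 82.847
Max retention: S = 1000/(48300/583) − 10 = 1000/483 in (≈ 2.070 in)
Ia = 0.2S: 0.2·2.070 = 0.414 in (exactly 200/483)
Since P=4.030 > Ia=0.414: effective rainfall P−Ia = 174649/48300 in
Q = (174649/48300)²/((174649/48300) + 1000/483) = (30502273201/2332890000)/(274649/48300) = 30502273201/13265546700 in ≈ 2.299 in

Q = 30502273201/13265546700 in ≈ 2.299 in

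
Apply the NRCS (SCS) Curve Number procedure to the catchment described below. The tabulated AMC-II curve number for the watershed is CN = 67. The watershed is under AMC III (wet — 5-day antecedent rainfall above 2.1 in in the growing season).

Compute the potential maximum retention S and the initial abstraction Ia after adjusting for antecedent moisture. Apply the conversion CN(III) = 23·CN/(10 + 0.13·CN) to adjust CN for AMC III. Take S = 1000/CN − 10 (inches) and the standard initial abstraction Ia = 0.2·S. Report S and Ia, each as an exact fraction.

CN(III) from CN(II)=67: (23·67)/(10 + 0.13·67) = 154100/1871 ≈ 82.362
S = 1000/(154100/1871) − 10 = 3300/1541 in ≈ 2.141 in
Ia = 0.2·(3300/1541) = 660/1541 in ≈ 0.428 in

S = 3300/1541 in ≈ 2.141 in; Ia = 660/1541 in ≈ 0.428 in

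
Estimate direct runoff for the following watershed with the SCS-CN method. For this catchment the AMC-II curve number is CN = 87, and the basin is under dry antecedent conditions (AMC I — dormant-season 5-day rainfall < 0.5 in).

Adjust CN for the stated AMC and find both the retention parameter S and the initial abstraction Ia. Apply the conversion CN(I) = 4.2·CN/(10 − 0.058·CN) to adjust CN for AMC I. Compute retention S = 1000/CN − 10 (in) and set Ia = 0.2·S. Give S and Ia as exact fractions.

Dry (AMC I): CN(I) = 4.2·87/(10 − 0.058·87) = (1827/5)/(2477/500) = 182700/2477 ≈ 73.759
S = 1000/(182700/2477) − 10 = 6500/1827 in ≈ 3.558 in
Ia = 0.2·(6500/1827) = 1300/1827 in ≈ 0.712 in

S = 6500/1827 in ≈ 3.558 in; Ia = 1300/1827 in ≈ 0.712 in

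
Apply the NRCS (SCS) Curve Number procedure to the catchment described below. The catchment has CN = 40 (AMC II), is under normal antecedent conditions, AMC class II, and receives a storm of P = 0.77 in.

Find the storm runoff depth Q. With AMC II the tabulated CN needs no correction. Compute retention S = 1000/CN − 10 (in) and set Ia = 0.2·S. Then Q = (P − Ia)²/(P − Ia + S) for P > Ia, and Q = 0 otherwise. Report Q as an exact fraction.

Q = 0 in ≈ 0.000 in

AMC II — tabulated CN = 40 applies directly.
Retention S: 1000/CN − 10 with CN=40.000 → S = 15 ≈ 15.000 in
Ia = 0.2·15 = 3 in ≈ 3.000 in
P = 0.770 ≤ Ia = 3.000 in: entire storm abstracted, Q = 0.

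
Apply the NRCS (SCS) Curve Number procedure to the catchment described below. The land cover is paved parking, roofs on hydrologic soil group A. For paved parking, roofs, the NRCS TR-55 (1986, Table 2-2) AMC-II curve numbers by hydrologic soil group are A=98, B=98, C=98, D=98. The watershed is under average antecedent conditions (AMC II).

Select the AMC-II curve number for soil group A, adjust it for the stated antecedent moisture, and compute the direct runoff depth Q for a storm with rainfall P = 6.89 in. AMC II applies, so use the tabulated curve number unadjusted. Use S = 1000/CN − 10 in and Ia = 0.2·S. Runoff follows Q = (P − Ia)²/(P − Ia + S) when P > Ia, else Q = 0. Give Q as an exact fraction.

NRCS table: paved parking, roofs, soil group A → CN(II) = 98
CN(II) = 98; AMC II needs no correction.
Retention S: 1000/CN − 10 with CN=98.000 → S = 10/49 ≈ 0.204 in
Ia = 0.2·(10/49) = 2/49 in ≈ 0.041 in
P − Ia = 6.890 − 0.041 = 33561/4900 ≈ 6.849 in (> 0, runoff occurs)
Runoff Q = (P−Ia)²/(P−Ia+S) = (6.849)²/(6.849+0.204) = 1126340721/169348900 ≈ 6.651 in

Q = 1126340721/169348900 in ≈ 6.651 in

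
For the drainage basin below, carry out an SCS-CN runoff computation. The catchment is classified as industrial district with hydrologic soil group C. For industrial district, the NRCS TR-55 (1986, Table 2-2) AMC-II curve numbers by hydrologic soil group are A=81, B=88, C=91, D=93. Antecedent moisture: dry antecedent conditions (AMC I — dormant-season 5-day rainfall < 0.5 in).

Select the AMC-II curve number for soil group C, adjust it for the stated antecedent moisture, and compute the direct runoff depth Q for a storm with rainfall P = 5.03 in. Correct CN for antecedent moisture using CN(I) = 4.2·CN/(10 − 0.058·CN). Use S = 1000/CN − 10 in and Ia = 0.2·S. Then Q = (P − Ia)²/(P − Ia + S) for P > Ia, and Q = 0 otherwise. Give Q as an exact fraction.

Q = 84338548921/28054180700 in ≈ 3.006 in

NRCS table: industrial district, soil group C → CN(II) = 91
Dry (AMC I): CN(I) = 4.2·91/(10 − 0.058·91) = (1911/5)/(2361/500) = 63700/787 ≈ 80.940
S = 1000/(63700/787) − 10 = 1500/637 in ≈ 2.355 in
Ia = 0.2·(1500/637) = 300/637 in ≈ 0.471 in
P − Ia = 5.030 − 0.471 = 290411/63700 ≈ 4.559 in (> 0, runoff occurs)
Q: (290411/63700)² ÷ (440411/63700) = 84338548921/28054180700 in (≈ 3.006 in)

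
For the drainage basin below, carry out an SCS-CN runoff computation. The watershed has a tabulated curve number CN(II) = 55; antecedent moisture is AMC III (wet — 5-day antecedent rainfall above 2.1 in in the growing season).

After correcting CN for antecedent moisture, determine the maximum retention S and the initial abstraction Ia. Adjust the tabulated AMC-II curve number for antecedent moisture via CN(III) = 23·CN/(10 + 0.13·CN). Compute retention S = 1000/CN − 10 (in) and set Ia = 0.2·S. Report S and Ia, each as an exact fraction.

Adjust CN=55 to AMC III: 23·55/(10 + 0.13·55) → 1265 ÷ (343/20) = 25300/343 ≈ 73.761
Retention S: 1000/CN − 10 with CN=73.761 → S = 900/253 ≈ 3.557 in
Initial abstraction Ia = S/5 = (900/253)/5 = 180/253 ≈ 0.711 in

S = 900/253 in ≈ 3.557 in; Ia = 180/253 in ≈ 0.711 in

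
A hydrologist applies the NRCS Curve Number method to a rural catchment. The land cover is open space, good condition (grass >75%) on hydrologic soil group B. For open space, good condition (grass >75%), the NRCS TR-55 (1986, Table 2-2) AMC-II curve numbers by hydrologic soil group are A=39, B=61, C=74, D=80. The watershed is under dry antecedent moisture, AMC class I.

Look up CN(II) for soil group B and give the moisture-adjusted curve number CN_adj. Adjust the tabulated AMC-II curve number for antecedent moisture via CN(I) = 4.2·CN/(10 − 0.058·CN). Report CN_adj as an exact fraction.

NRCS table: open space, good condition (grass >75%), soil group B → CN(II) = 61
CN(I) from CN(II)=61: (4.2·61)/(10 − 0.058·61) = 42700/1077 ≈ 39.647

CN_adj = 42700/1077 ≈ 39.647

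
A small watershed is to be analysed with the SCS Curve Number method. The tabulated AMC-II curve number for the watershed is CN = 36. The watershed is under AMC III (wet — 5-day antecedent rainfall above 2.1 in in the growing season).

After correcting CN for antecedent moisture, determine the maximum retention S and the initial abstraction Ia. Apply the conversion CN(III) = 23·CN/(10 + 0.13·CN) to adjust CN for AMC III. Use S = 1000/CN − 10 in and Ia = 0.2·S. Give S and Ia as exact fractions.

CN(III) from CN(II)=36: (23·36)/(10 + 0.13·36) = 20700/367 ≈ 56.403
Retention S: 1000/CN − 10 with CN=56.403 → S = 1600/207 ≈ 7.729 in
Ia = 0.2·(1600/207) = 320/207 in ≈ 1.546 in

S = 1600/207 in ≈ 7.729 in; Ia = 320/207 in ≈ 1.546 in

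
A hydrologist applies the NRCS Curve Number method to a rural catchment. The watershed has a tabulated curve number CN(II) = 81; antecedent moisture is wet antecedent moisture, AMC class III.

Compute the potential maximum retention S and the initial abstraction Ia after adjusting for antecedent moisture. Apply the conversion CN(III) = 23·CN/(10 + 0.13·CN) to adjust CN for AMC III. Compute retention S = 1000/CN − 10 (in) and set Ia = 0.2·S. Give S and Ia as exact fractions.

S = 1900/1863 in ≈ 1.020 in; Ia = 380/1863 in ≈ 0.204 in

Adjust CN=81 to AMC III: 23·81/(10 + 0.13·81) → 1863 ÷ (2053/100) = 186300/2053 ≈ 90.745
S = 1000/(186300/2053) − 10 = 1900/1863 in ≈ 1.020 in
Initial abstraction Ia = S/5 = (1900/1863)/5 = 380/1863 ≈ 0.204 in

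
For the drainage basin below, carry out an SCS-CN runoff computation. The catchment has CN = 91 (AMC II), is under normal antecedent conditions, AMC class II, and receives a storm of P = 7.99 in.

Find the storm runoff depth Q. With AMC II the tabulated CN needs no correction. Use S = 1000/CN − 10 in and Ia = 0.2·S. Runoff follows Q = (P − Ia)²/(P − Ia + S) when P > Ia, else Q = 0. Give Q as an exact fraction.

Q = 5028086281/727171900 in ≈ 6.915 in

Average conditions: CN = 91 (no AMC adjustment).
Max retention: S = 1000/91 − 10 = 90/91 in (≈ 0.989 in)
Ia = 0.2·(90/91) = 18/91 in ≈ 0.198 in
P − Ia = 7.990 − 0.198 = 70909/9100 ≈ 7.792 in (> 0, runoff occurs)
Runoff Q = (P−Ia)²/(P−Ia+S) = (7.792)²/(7.792+0.989) = 5028086281/727171900 ≈ 6.915 in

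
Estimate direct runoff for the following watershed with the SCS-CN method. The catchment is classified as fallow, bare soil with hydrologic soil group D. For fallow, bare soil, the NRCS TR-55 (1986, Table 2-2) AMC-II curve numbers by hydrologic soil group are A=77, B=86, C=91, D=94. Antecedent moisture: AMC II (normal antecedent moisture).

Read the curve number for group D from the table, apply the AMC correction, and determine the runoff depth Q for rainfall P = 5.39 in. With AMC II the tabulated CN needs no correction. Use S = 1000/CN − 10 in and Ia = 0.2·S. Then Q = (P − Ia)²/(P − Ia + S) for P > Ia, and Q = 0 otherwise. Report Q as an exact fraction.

Q = 611721289/130345100 in ≈ 4.693 in

NRCS table: fallow, bare soil, soil group D → CN(II) = 94
AMC II — tabulated CN = 94 applies directly.
Max retention: S = 1000/94 − 10 = 30/47 in (≈ 0.638 in)
Ia = 0.2·(30/47) = 6/47 in ≈ 0.128 in
Excess rainfall: 5.390 − 0.128 = 5.262 in; P > Ia so Q > 0
Q: (24733/4700)² ÷ (27733/4700) = 611721289/130345100 in (≈ 4.693 in)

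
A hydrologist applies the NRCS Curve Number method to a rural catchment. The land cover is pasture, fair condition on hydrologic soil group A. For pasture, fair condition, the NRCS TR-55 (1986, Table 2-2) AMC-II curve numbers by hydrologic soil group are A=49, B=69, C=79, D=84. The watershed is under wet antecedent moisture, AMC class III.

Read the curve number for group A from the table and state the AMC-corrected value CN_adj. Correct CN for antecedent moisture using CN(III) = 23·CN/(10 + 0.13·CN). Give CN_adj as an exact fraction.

CN_adj = 112700/1637 ≈ 68.845

NRCS table: pasture, fair condition, soil group A → CN(II) = 49
Wet (AMC III): CN(III) = 23·49/(10 + 0.13·49) = 1127/(1637/100) = 112700/1637 ≈ 68.845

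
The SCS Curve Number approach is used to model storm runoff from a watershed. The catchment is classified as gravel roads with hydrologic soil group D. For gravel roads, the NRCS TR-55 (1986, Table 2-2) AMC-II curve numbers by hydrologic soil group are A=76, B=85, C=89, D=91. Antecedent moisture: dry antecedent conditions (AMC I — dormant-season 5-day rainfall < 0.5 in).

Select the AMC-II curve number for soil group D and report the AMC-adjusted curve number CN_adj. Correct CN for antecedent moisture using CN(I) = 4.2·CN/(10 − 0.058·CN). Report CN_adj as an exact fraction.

CN_adj = 63700/787 ≈ 80.940

NRCS table: gravel roads, soil group D → CN(II) = 91
Adjust CN=91 to AMC I: 4.2·91/(10 − 0.058·91) → (1911/5) ÷ (2361/500) = 63700/787 ≈ 80.940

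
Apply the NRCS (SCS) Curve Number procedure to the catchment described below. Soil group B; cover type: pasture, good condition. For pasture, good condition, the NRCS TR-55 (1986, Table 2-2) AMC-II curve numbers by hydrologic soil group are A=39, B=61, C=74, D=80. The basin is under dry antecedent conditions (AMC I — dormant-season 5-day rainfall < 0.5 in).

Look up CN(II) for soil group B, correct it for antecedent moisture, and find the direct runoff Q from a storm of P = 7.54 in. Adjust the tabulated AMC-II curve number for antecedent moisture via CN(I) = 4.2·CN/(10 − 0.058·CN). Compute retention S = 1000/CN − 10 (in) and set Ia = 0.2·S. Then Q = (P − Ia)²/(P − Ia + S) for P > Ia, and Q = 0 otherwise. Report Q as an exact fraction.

Q = 54508689/53182850 in ≈ 1.025 in

NRCS table: pasture, good condition, soil group B → CN(II) = 61
Adjust CN=61 to AMC I: 4.2·61/(10 − 0.058·61) → (1281/5) ÷ (3231/500) = 42700/1077 ≈ 39.647
Retention S: 1000/CN − 10 with CN=39.647 → S = 6500/427 ≈ 15.222 in
Ia = 0.2·(6500/427) = 1300/427 in ≈ 3.044 in
Since P=7.540 > Ia=3.044: effective rainfall P−Ia = 95979/21350 in
Q: (95979/21350)² ÷ (420979/21350) = 54508689/53182850 in (≈ 1.025 in)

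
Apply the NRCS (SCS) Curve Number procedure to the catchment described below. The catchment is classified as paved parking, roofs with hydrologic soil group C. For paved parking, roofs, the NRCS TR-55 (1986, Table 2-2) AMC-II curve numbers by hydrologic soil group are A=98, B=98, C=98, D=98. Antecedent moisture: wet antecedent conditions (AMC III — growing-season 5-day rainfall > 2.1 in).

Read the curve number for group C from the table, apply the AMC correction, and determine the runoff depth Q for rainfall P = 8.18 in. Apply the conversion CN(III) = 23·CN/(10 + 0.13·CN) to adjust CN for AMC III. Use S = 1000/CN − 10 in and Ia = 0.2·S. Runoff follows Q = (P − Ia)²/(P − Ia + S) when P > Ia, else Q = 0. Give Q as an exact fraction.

Q = 211547563249/26199538050 in ≈ 8.074 in

NRCS table: paved parking, roofs, soil group C → CN(II) = 98
CN(III) from CN(II)=98: (23·98)/(10 + 0.13·98) = 112700/1137 ≈ 99.120
Retention S: 1000/CN − 10 with CN=99.120 → S = 100/1127 ≈ 0.089 in
Ia = 0.2S: 0.2·0.089 = 0.018 in (exactly 20/1127)
Excess rainfall: 8.180 − 0.018 = 8.162 in; P > Ia so Q > 0
Runoff Q = (P−Ia)²/(P−Ia+S) = (8.162)²/(8.162+0.089) = 211547563249/26199538050 ≈ 8.074 in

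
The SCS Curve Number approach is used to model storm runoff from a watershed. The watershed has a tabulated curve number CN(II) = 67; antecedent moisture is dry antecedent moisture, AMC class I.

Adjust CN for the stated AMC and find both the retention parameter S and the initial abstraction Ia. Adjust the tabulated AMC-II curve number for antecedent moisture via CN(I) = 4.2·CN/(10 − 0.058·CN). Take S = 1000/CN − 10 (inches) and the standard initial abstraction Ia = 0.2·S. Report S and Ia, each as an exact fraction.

S = 5500/469 in ≈ 11.727 in; Ia = 1100/469 in ≈ 2.345 in

CN(I) from CN(II)=67: (4.2·67)/(10 − 0.058·67) = 46900/1019 ≈ 46.026
S = 1000/(46900/1019) − 10 = 5500/469 in ≈ 11.727 in
Initial abstraction Ia = S/5 = (5500/469)/5 = 1100/469 ≈ 2.345 in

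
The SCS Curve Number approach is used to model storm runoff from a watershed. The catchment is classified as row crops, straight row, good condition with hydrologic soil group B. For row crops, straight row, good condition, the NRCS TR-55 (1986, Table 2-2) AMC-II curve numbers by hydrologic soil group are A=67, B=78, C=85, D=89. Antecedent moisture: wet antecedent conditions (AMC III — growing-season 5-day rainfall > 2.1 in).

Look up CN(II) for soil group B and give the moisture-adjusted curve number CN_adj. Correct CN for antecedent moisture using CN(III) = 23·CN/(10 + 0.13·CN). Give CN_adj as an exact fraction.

NRCS table: row crops, straight row, good condition, soil group B → CN(II) = 78
Adjust CN=78 to AMC III: 23·78/(10 + 0.13·78) → 1794 ÷ (1007/50) = 89700/1007 ≈ 89.076

CN_adj = 89700/1007 ≈ 89.076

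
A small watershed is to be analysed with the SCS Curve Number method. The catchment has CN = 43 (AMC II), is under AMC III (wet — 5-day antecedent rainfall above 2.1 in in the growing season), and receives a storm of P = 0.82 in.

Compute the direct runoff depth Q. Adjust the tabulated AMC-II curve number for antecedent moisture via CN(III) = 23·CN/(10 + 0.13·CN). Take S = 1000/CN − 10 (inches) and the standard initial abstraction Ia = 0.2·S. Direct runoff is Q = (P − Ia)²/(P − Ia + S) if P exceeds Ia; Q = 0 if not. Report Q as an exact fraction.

Q = 0 in ≈ 0.000 in

Adjust CN=43 to AMC III: 23·43/(10 + 0.13·43) → 989 ÷ (1559/100) = 98900/1559 ≈ 63.438
Retention S: 1000/CN − 10 with CN=63.438 → S = 5700/989 ≈ 5.763 in
Ia = 0.2S: 0.2·5.763 = 1.153 in (exactly 1140/989)
P = 0.820 ≤ Ia = 1.153 in: entire storm abstracted, Q = 0.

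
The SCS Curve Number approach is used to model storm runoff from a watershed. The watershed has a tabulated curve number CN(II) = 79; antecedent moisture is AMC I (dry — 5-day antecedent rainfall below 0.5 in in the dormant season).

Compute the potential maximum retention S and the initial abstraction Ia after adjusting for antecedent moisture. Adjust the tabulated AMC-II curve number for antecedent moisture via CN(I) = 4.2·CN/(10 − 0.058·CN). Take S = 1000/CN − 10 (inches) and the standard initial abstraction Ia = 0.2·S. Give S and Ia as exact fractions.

Dry (AMC I): CN(I) = 4.2·79/(10 − 0.058·79) = (1659/5)/(2709/500) = 7900/129 ≈ 61.240
Retention S: 1000/CN − 10 with CN=61.240 → S = 500/79 ≈ 6.329 in
Initial abstraction Ia = S/5 = (500/79)/5 = 100/79 ≈ 1.266 in

S = 500/79 in ≈ 6.329 in; Ia = 100/79 in ≈ 1.266 in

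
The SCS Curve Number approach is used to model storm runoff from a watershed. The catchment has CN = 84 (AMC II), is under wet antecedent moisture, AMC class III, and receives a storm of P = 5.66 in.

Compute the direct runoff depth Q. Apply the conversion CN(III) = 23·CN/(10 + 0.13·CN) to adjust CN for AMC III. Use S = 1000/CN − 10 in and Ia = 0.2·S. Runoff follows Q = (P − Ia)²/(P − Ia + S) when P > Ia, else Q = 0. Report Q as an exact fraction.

Adjust CN=84 to AMC III: 23·84/(10 + 0.13·84) → 1932 ÷ (523/25) = 48300/523 ≈ 92.352
S = 1000/(48300/523) − 10 = 400/483 in ≈ 0.828 in
Ia = 0.2S: 0.2·0.828 = 0.166 in (exactly 80/483)
Excess rainfall: 5.660 − 0.166 = 5.494 in; P > Ia so Q > 0
Q: (132689/24150)² ÷ (152689/24150) = 17606370721/3687439350 in (≈ 4.775 in)

Q = 17606370721/3687439350 in ≈ 4.775 in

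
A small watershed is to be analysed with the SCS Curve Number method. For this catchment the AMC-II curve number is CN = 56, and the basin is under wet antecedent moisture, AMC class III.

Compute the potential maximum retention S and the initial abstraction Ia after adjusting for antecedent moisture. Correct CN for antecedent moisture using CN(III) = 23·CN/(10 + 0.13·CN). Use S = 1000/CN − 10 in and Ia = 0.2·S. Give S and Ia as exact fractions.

Wet (AMC III): CN(III) = 23·56/(10 + 0.13·56) = 1288/(432/25) = 4025/54 ≈ 74.537
S = 1000/(4025/54) − 10 = 550/161 in ≈ 3.416 in
Ia = 0.2·(550/161) = 110/161 in ≈ 0.683 in

S = 550/161 in ≈ 3.416 in; Ia = 110/161 in ≈ 0.683 in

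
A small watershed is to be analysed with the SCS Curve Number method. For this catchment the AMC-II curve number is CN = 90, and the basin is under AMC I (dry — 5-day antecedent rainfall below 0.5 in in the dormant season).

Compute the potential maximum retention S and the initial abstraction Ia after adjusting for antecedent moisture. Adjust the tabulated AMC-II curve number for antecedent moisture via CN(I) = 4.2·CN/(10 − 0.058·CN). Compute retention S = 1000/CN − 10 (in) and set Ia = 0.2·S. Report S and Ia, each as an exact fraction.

Dry (AMC I): CN(I) = 4.2·90/(10 − 0.058·90) = 378/(239/50) = 18900/239 ≈ 79.079
Max retention: S = 1000/(18900/239) − 10 = 500/189 in (≈ 2.646 in)
Ia = 0.2S: 0.2·2.646 = 0.529 in (exactly 100/189)

S = 500/189 in ≈ 2.646 in; Ia = 100/189 in ≈ 0.529 in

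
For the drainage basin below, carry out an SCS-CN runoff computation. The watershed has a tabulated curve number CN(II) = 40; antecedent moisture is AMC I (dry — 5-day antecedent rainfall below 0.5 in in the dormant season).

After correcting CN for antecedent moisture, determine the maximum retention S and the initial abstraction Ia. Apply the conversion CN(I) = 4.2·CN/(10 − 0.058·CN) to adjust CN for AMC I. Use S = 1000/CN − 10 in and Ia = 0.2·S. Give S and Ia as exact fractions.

S = 250/7 in ≈ 35.714 in; Ia = 50/7 in ≈ 7.143 in

Dry (AMC I): CN(I) = 4.2·40/(10 − 0.058·40) = 168/(192/25) = 175/8 ≈ 21.875
Retention S: 1000/CN − 10 with CN=21.875 → S = 250/7 ≈ 35.714 in
Ia = 0.2·(250/7) = 50/7 in ≈ 7.143 in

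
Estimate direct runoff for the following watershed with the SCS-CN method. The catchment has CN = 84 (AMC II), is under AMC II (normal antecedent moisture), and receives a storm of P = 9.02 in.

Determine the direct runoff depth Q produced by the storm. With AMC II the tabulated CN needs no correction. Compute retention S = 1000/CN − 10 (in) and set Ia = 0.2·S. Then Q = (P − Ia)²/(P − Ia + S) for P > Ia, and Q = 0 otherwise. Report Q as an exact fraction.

Q = 82283041/11624550 in ≈ 7.078 in

CN(II) = 84; AMC II needs no correction.
Max retention: S = 1000/84 − 10 = 40/21 in (≈ 1.905 in)
Initial abstraction Ia = S/5 = (40/21)/5 = 8/21 ≈ 0.381 in
Since P=9.020 > Ia=0.381: effective rainfall P−Ia = 9071/1050 in
Q = (9071/1050)²/((9071/1050) + 40/21) = (82283041/1102500)/(11071/1050) = 82283041/11624550 in ≈ 7.078 in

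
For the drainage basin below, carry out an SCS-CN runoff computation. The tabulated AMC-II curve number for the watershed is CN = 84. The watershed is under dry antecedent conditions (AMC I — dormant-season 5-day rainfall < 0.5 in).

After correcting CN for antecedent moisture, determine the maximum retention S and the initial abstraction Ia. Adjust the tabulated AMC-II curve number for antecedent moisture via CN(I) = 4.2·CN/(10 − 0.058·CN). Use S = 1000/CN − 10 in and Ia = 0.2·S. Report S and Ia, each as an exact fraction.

S = 2000/441 in ≈ 4.535 in; Ia = 400/441 in ≈ 0.907 in

Adjust CN=84 to AMC I: 4.2·84/(10 − 0.058·84) → (1764/5) ÷ (641/125) = 44100/641 ≈ 68.799
Retention S: 1000/CN − 10 with CN=68.799 → S = 2000/441 ≈ 4.535 in
Initial abstraction Ia = S/5 = (2000/441)/5 = 400/441 ≈ 0.907 in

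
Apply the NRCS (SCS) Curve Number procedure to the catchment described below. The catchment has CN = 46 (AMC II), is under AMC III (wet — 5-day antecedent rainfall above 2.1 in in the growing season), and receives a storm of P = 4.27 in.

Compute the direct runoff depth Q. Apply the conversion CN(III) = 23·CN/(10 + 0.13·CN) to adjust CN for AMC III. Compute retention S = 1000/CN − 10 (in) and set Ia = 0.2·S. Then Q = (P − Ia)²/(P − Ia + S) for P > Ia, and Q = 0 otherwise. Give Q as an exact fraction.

Q = 29543765689/23375610700 in ≈ 1.264 in

CN(III) from CN(II)=46: (23·46)/(10 + 0.13·46) = 52900/799 ≈ 66.208
Retention S: 1000/CN − 10 with CN=66.208 → S = 2700/529 ≈ 5.104 in
Ia = 0.2S: 0.2·5.104 = 1.021 in (exactly 540/529)
P − Ia = 4.270 − 1.021 = 171883/52900 ≈ 3.249 in (> 0, runoff occurs)
Q: (171883/52900)² ÷ (441883/52900) = 29543765689/23375610700 in (≈ 1.264 in)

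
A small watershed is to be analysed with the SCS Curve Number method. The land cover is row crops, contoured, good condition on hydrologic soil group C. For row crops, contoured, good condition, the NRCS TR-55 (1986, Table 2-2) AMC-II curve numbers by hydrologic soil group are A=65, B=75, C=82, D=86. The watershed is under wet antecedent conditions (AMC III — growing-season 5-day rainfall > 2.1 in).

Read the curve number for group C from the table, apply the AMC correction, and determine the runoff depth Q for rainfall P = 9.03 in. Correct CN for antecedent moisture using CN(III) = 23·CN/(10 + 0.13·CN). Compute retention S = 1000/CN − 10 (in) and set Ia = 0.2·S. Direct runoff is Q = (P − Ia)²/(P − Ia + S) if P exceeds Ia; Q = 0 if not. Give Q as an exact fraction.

Q = 231590197947/29029594900 in ≈ 7.978 in

NRCS table: row crops, contoured, good condition, soil group C → CN(II) = 82
Adjust CN=82 to AMC III: 23·82/(10 + 0.13·82) → 1886 ÷ (1033/50) = 94300/1033 ≈ 91.288
Retention S: 1000/CN − 10 with CN=91.288 → S = 900/943 ≈ 0.954 in
Initial abstraction Ia = S/5 = (900/943)/5 = 180/943 ≈ 0.191 in
P − Ia = 9.030 − 0.191 = 833529/94300 ≈ 8.839 in (> 0, runoff occurs)
Q = (833529/94300)²/((833529/94300) + 900/943) = (694770593841/8892490000)/(923529/94300) = 231590197947/29029594900 in ≈ 7.978 in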